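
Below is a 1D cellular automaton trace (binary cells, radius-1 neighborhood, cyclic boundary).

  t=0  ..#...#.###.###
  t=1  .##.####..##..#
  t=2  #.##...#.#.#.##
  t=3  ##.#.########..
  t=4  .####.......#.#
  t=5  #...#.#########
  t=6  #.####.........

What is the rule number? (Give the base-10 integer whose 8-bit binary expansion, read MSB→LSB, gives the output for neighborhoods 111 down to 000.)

  nb ###: next=.  (t=0,i=9, bit7=0)
  nb ##.: next=#  (t=0,i=10, bit6=1)
  nb #.#: next=#  (t=0,i=7, bit5=1)
  nb #..: next=.  (t=0,i=0, bit4=0)
  nb .##: next=.  (t=0,i=8, bit3=0)
  nb .#.: next=#  (t=0,i=2, bit2=1)
  nb ..#: next=#  (t=0,i=1, bit1=1)
  nb ...: next=#  (t=0,i=4, bit0=1)
  bits 01100111 = 103

103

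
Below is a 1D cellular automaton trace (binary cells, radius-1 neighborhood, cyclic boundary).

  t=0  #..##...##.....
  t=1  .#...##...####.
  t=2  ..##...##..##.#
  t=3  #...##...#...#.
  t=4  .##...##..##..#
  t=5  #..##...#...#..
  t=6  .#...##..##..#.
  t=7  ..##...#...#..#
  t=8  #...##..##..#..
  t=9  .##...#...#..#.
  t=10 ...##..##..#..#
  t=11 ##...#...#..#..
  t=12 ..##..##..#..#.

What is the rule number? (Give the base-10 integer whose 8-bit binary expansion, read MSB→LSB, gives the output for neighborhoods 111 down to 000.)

  ### -> #   bit 7 = 1  t=1,i=11
  ##. -> .   bit 6 = 0  t=0,i=4
  #.# -> #   bit 5 = 1  t=2,i=13
  #.. -> #   bit 4 = 1  t=0,i=1
  .## -> .   bit 3 = 0  t=0,i=3
  .#. -> .   bit 2 = 0  t=0,i=0
  ..# -> .   bit 1 = 0  t=0,i=2
  ... -> #   bit 0 = 1  t=0,i=6
  bits 10110001 = 177

177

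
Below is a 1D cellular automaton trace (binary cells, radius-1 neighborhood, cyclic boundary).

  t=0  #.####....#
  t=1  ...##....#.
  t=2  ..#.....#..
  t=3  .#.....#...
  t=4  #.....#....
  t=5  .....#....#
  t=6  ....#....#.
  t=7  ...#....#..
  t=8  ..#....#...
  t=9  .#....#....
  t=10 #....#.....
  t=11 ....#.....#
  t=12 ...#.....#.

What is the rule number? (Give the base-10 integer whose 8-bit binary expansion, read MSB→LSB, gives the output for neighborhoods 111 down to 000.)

130

  ###|#  b7=1 t=0,i=3
  ##.|.  b6=0 t=0,i=0
  #.#|.  b5=0 t=0,i=1
  #..|.  b4=0 t=0,i=6
  .##|.  b3=0 t=0,i=2
  .#.|.  b2=0 t=1,i=9
  ..#|#  b1=1 t=0,i=9
  ...|.  b0=0 t=0,i=7
  bits 10000010 = 130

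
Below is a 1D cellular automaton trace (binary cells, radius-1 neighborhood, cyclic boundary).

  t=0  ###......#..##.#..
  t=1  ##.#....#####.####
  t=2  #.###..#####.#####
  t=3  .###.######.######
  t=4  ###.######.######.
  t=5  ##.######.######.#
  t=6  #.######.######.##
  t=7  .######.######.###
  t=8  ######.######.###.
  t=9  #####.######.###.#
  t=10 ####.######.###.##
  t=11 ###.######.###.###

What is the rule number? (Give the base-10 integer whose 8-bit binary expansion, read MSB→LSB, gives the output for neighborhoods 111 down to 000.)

  nb ###: next=#  (t=0,i=1, bit7=1)
  nb ##.: next=.  (t=0,i=2, bit6=0)
  nb #.#: next=#  (t=0,i=14, bit5=1)
  nb #..: next=#  (t=0,i=3, bit4=1)
  nb .##: next=#  (t=0,i=0, bit3=1)
  nb .#.: next=#  (t=0,i=9, bit2=1)
  nb ..#: next=#  (t=0,i=8, bit1=1)
  nb ...: next=.  (t=0,i=4, bit0=0)
  bits 10111110 = 190

190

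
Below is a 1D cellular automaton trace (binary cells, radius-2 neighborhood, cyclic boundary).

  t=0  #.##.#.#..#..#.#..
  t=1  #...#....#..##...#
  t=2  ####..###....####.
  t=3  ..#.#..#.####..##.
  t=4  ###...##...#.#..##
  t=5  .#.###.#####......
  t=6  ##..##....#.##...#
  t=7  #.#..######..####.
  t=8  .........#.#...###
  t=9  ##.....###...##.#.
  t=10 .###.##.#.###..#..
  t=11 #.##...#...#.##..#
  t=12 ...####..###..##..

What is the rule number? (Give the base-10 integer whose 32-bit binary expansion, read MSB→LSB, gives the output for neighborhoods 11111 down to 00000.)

1728532526

  [31] ##### => .  t=4,i=0
  [30] ####. => #  t=2,i=2
  [29] ###.# => #  t=2,i=16
  [28] ###.. => .  t=2,i=3
  [27] ##.## => .  t=2,i=17
  [26] ##.#. => #  t=0,i=4
  [25] ##..# => #  t=2,i=4
  [24] ##... => #  t=1,i=1
  [23] #.### => .  t=2,i=0
  [22] #.##. => .  t=0,i=2
  [21] #.#.# => .  t=0,i=5
  [20] #.#.. => .  t=0,i=7
  [19] #..## => .  t=1,i=11
  [18] #..#. => #  t=0,i=9
  [17] #...# => #  t=1,i=2
  [16] #.... => #  t=1,i=6
  [15] .#### => .  t=2,i=1
  [14] .###. => #  t=2,i=7
  [13] .##.# => .  t=0,i=3
  [12] .##.. => #  t=1,i=0
  [11] .#.## => .  t=0,i=1
  [10] .#.#. => .  t=0,i=6
  [9] .#..# => .  t=0,i=8
  [8] .#... => .  t=1,i=5
  [7] ..### => .  t=2,i=6
  [6] ..##. => .  t=1,i=12
  [5] ..#.# => #  t=0,i=0
  [4] ..#.. => .  t=0,i=10
  [3] ...## => #  t=1,i=16
  [2] ...#. => #  t=1,i=3
  [1] ....# => #  t=1,i=7
  [0] ..... => .  t=5,i=14
  bits 01100111000001110101000000101110 = 1728532526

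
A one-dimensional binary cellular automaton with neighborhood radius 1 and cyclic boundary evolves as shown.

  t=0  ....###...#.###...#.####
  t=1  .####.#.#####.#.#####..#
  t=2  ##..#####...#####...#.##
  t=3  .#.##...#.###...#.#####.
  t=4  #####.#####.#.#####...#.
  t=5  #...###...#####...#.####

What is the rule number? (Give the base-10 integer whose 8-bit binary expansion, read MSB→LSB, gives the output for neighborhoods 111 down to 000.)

111

  ### -> .   bit 7 = 0  t=0,i=5
  ##. -> #   bit 6 = 1  t=0,i=6
  #.# -> #   bit 5 = 1  t=0,i=11
  #.. -> .   bit 4 = 0  t=0,i=0
  .## -> #   bit 3 = 1  t=0,i=4
  .#. -> #   bit 2 = 1  t=0,i=10
  ..# -> #   bit 1 = 1  t=0,i=3
  ... -> #   bit 0 = 1  t=0,i=1
  bits 01101111 = 111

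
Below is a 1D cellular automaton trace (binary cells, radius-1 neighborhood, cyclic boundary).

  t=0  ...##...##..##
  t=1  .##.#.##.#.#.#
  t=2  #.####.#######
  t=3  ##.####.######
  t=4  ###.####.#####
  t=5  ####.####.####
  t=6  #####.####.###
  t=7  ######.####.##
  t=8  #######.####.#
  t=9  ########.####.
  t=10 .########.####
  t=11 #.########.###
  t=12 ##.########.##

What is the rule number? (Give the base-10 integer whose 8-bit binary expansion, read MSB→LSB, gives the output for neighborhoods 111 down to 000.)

  ### -> #   bit 7 = 1  t=2,i=3
  ##. -> #   bit 6 = 1  t=0,i=4
  #.# -> #   bit 5 = 1  t=1,i=0
  #.. -> .   bit 4 = 0  t=0,i=0
  .## -> .   bit 3 = 0  t=0,i=3
  .#. -> #   bit 2 = 1  t=1,i=4
  ..# -> #   bit 1 = 1  t=0,i=2
  ... -> #   bit 0 = 1  t=0,i=1
  bits 11100111 = 231

231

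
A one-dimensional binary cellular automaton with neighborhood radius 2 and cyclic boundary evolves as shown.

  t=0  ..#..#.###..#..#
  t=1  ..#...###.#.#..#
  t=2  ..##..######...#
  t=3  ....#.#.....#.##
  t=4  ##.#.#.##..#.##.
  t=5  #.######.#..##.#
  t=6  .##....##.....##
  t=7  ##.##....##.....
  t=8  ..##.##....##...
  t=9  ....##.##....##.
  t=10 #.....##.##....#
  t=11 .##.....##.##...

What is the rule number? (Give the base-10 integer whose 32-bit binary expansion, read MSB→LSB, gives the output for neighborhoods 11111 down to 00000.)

803294612

  ##### -> .   bit 31 = 0  t=2,i=8
  ####. -> .   bit 30 = 0  t=2,i=10
  ###.# -> #   bit 29 = 1  t=1,i=8
  ###.. -> .   bit 28 = 0  t=0,i=9
  ##.## -> #   bit 27 = 1  t=4,i=15
  ##.#. -> #   bit 26 = 1  t=1,i=9
  ##..# -> #   bit 25 = 1  t=0,i=10
  ##... -> #   bit 24 = 1  t=2,i=12
  #.### -> #   bit 23 = 1  t=0,i=7
  #.##. -> #   bit 22 = 1  t=3,i=14
  #.#.# -> #   bit 21 = 1  t=1,i=10
  #.#.. -> .   bit 20 = 0  t=1,i=12
  #..## -> .   bit 19 = 0  t=2,i=1
  #..#. -> .   bit 18 = 0  t=0,i=1
  #...# -> .   bit 17 = 0  t=1,i=4
  #.... -> #   bit 16 = 1  t=3,i=1
  .#### -> .   bit 15 = 0  t=2,i=7
  .###. -> #   bit 14 = 1  t=0,i=8
  .##.# -> .   bit 13 = 0  t=4,i=1
  .##.. -> .   bit 12 = 0  t=2,i=3
  .#.## -> #   bit 11 = 1  t=0,i=6
  .#.#. -> #   bit 10 = 1  t=1,i=11
  .#..# -> .   bit 9 = 0  t=0,i=0
  .#... -> #   bit 8 = 1  t=1,i=3
  ..### -> #   bit 7 = 1  t=1,i=6
  ..##. -> .   bit 6 = 0  t=2,i=2
  ..#.# -> .   bit 5 = 0  t=0,i=5
  ..#.. -> #   bit 4 = 1  t=0,i=2
  ...## -> .   bit 3 = 0  t=1,i=5
  ...#. -> #   bit 2 = 1  t=2,i=14
  ....# -> .   bit 1 = 0  t=3,i=2
  ..... -> .   bit 0 = 0  t=3,i=9
  bits 00101111111000010100110110010100 = 803294612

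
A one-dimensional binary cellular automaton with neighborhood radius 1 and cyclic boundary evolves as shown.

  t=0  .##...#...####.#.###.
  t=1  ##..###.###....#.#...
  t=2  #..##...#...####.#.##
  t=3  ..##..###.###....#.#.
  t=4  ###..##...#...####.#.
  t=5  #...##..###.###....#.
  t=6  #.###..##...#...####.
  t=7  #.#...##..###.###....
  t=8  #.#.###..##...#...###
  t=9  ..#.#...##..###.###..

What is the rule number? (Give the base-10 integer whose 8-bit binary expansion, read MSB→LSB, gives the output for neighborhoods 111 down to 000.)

  nb ###: next=.  (t=0,i=11, bit7=0)
  nb ##.: next=.  (t=0,i=2, bit6=0)
  nb #.#: next=.  (t=0,i=14, bit5=0)
  nb #..: next=.  (t=0,i=3, bit4=0)
  nb .##: next=#  (t=0,i=1, bit3=1)
  nb .#.: next=#  (t=0,i=6, bit2=1)
  nb ..#: next=#  (t=0,i=0, bit1=1)
  nb ...: next=#  (t=0,i=4, bit0=1)
  bits 00001111 = 15

15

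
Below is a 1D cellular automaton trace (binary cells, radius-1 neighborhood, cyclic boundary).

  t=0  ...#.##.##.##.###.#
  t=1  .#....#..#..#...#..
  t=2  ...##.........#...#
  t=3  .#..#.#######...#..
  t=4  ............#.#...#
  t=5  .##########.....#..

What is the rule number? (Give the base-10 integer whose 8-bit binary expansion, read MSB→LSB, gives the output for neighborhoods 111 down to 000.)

65

  [7] ### => .  t=0,i=15
  [6] ##. => #  t=0,i=6
  [5] #.# => .  t=0,i=4
  [4] #.. => .  t=0,i=0
  [3] .## => .  t=0,i=5
  [2] .#. => .  t=0,i=3
  [1] ..# => .  t=0,i=2
  [0] ... => #  t=0,i=1
  bits 01000001 = 65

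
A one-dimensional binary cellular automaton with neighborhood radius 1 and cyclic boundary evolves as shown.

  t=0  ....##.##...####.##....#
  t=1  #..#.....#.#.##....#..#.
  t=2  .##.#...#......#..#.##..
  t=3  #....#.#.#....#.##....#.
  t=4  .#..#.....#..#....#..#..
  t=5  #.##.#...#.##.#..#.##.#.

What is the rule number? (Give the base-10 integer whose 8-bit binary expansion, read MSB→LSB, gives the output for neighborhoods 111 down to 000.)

  nb ###: next=#  (t=0,i=13, bit7=1)
  nb ##.: next=.  (t=0,i=5, bit6=0)
  nb #.#: next=.  (t=0,i=6, bit5=0)
  nb #..: next=#  (t=0,i=0, bit4=1)
  nb .##: next=.  (t=0,i=4, bit3=0)
  nb .#.: next=.  (t=0,i=23, bit2=0)
  nb ..#: next=#  (t=0,i=3, bit1=1)
  nb ...: next=.  (t=0,i=1, bit0=0)
  bits 10010010 = 146

146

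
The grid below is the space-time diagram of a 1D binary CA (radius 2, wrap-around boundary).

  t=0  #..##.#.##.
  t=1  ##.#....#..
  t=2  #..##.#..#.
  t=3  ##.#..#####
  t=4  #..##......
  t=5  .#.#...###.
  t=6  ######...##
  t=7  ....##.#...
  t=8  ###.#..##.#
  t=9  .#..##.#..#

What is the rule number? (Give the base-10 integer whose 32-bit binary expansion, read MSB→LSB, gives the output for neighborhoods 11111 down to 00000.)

1389758307

  [31] ##### => .  t=3,i=8
  [30] ####. => #  t=3,i=0
  [29] ###.# => .  t=3,i=1
  [28] ###.. => #  t=5,i=9
  [27] ##.## => .  t=8,i=9
  [26] ##.#. => .  t=0,i=5
  [25] ##..# => #  t=5,i=10
  [24] ##... => .  t=4,i=5
  [23] #.### => #  t=8,i=10
  [22] #.##. => #  t=0,i=8
  [21] #.#.# => .  t=0,i=6
  [20] #.#.. => #  t=0,i=0
  [19] #..## => .  t=0,i=2
  [18] #..#. => #  t=2,i=8
  [17] #...# => #  t=5,i=5
  [16] #.... => .  t=1,i=5
  [15] .#### => .  t=3,i=7
  [14] .###. => .  t=5,i=8
  [13] .##.# => .  t=0,i=4
  [12] .##.. => .  t=4,i=4
  [11] .#.## => .  t=0,i=7
  [10] .#.#. => #  t=2,i=10
  [9] .#..# => #  t=0,i=1
  [8] .#... => #  t=1,i=4
  [7] ..### => .  t=3,i=6
  [6] ..##. => #  t=0,i=3
  [5] ..#.# => #  t=2,i=9
  [4] ..#.. => .  t=1,i=8
  [3] ...## => .  t=5,i=6
  [2] ...#. => .  t=1,i=7
  [1] ....# => #  t=1,i=6
  [0] ..... => #  t=4,i=7
  bits 01010010110101100000011101100011 = 1389758307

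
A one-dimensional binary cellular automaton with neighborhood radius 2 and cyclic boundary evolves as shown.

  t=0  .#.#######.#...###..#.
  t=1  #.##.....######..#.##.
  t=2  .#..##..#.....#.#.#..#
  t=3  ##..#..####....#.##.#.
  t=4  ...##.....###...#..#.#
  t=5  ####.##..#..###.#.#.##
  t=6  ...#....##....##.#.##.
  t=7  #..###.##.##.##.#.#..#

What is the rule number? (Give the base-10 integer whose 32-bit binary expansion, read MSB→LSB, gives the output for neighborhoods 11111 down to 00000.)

  [31] ##### => .  t=0,i=5
  [30] ####. => .  t=0,i=8
  [29] ###.# => #  t=0,i=9
  [28] ###.. => #  t=0,i=17
  [27] ##.## => .  t=5,i=4
  [26] ##.#. => #  t=0,i=10
  [25] ##..# => .  t=0,i=18
  [24] ##... => #  t=1,i=4
  [23] #.### => #  t=0,i=3
  [22] #.##. => .  t=1,i=2
  [21] #.#.# => .  t=1,i=0
  [20] #.#.. => #  t=0,i=11
  [19] #..## => .  t=2,i=3
  [18] #..#. => #  t=0,i=0
  [17] #...# => #  t=0,i=13
  [16] #.... => #  t=1,i=5
  [15] .#### => .  t=0,i=4
  [14] .###. => .  t=0,i=16
  [13] .##.# => .  t=1,i=20
  [12] .##.. => .  t=1,i=3
  [11] .#.## => #  t=0,i=2
  [10] .#.#. => #  t=2,i=0
  [9] .#..# => .  t=0,i=21
  [8] .#... => #  t=0,i=12
  [7] ..### => .  t=0,i=15
  [6] ..##. => #  t=2,i=4
  [5] ..#.# => .  t=0,i=1
  [4] ..#.. => #  t=0,i=20
  [3] ...## => #  t=0,i=14
  [2] ...#. => .  t=2,i=13
  [1] ....# => .  t=1,i=7
  [0] ..... => .  t=1,i=6
  bits 00110101100101110000110101011000 = 899091800

899091800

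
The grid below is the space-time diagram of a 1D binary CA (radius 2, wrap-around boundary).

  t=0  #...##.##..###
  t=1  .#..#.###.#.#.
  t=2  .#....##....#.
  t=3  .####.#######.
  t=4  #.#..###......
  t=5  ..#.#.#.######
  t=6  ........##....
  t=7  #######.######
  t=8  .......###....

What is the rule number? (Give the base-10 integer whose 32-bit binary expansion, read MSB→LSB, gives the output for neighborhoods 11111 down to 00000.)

165269847

  ##### -> .   bit 31 = 0  t=3,i=8
  ####. -> .   bit 30 = 0  t=0,i=13
  ###.# -> .   bit 29 = 0  t=1,i=8
  ###.. -> .   bit 28 = 0  t=0,i=0
  ##.## -> #   bit 27 = 1  t=0,i=6
  ##.#. -> .   bit 26 = 0  t=1,i=9
  ##..# -> .   bit 25 = 0  t=0,i=9
  ##... -> #   bit 24 = 1  t=0,i=1
  #.### -> #   bit 23 = 1  t=1,i=6
  #.##. -> #   bit 22 = 1  t=0,i=7
  #.#.# -> .   bit 21 = 0  t=1,i=10
  #.#.. -> #   bit 20 = 1  t=1,i=12
  #..## -> #   bit 19 = 1  t=0,i=10
  #..#. -> .   bit 18 = 0  t=1,i=0
  #...# -> .   bit 17 = 0  t=0,i=2
  #.... -> #   bit 16 = 1  t=2,i=3
  .#### -> #   bit 15 = 1  t=0,i=12
  .###. -> #   bit 14 = 1  t=1,i=7
  .##.# -> .   bit 13 = 0  t=0,i=5
  .##.. -> #   bit 12 = 1  t=0,i=8
  .#.## -> .   bit 11 = 0  t=1,i=5
  .#.#. -> .   bit 10 = 0  t=1,i=11
  .#..# -> .   bit 9 = 0  t=1,i=2
  .#... -> #   bit 8 = 1  t=2,i=2
  ..### -> .   bit 7 = 0  t=0,i=11
  ..##. -> #   bit 6 = 1  t=0,i=4
  ..#.# -> .   bit 5 = 0  t=1,i=4
  ..#.. -> #   bit 4 = 1  t=1,i=1
  ...## -> .   bit 3 = 0  t=0,i=3
  ...#. -> #   bit 2 = 1  t=2,i=11
  ....# -> #   bit 1 = 1  t=2,i=4
  ..... -> #   bit 0 = 1  t=4,i=10
  bits 00001001110110011101000101010111 = 165269847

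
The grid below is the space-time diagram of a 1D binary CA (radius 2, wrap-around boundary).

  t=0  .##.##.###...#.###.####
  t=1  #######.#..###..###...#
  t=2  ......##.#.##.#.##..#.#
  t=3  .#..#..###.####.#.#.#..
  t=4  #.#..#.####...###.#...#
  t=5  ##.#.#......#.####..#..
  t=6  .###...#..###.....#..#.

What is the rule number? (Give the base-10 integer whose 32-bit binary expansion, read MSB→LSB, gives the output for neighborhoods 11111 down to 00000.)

  nb #####: next=.  (t=1,i=1, bit31=0)
  nb ####.: next=.  (t=0,i=21, bit30=0)
  nb ###.#: next=#  (t=0,i=17, bit29=1)
  nb ###..: next=.  (t=0,i=9, bit28=0)
  nb ##.##: next=#  (t=0,i=0, bit27=1)
  nb ##.#.: next=#  (t=1,i=7, bit26=1)
  nb ##..#: next=#  (t=1,i=14, bit25=1)
  nb ##...: next=.  (t=0,i=10, bit24=0)
  nb #.###: next=.  (t=0,i=7, bit23=0)
  nb #.##.: next=#  (t=0,i=1, bit22=1)
  nb #.#.#: next=#  (t=2,i=9, bit21=1)
  nb #.#..: next=.  (t=1,i=8, bit20=0)
  nb #..##: next=.  (t=1,i=10, bit19=0)
  nb #..#.: next=.  (t=2,i=19, bit18=0)
  nb #...#: next=#  (t=0,i=11, bit17=1)
  nb #....: next=#  (t=2,i=1, bit16=1)
  nb .####: next=.  (t=0,i=20, bit15=0)
  nb .###.: next=#  (t=0,i=8, bit14=1)
  nb .##.#: next=#  (t=0,i=2, bit13=1)
  nb .##..: next=.  (t=2,i=17, bit12=0)
  nb .#.##: next=.  (t=0,i=14, bit11=0)
  nb .#.#.: next=.  (t=2,i=21, bit10=0)
  nb .#..#: next=#  (t=1,i=9, bit9=1)
  nb .#...: next=.  (t=2,i=0, bit8=0)
  nb ..###: next=#  (t=1,i=11, bit7=1)
  nb ..##.: next=.  (t=2,i=6, bit6=0)
  nb ..#.#: next=#  (t=0,i=13, bit5=1)
  nb ..#..: next=.  (t=3,i=1, bit4=0)
  nb ...##: next=.  (t=1,i=21, bit3=0)
  nb ...#.: next=#  (t=0,i=12, bit2=1)
  nb ....#: next=#  (t=2,i=4, bit1=1)
  nb .....: next=.  (t=2,i=2, bit0=0)
  bits 00101110011000110110001010100110 = 778265254

778265254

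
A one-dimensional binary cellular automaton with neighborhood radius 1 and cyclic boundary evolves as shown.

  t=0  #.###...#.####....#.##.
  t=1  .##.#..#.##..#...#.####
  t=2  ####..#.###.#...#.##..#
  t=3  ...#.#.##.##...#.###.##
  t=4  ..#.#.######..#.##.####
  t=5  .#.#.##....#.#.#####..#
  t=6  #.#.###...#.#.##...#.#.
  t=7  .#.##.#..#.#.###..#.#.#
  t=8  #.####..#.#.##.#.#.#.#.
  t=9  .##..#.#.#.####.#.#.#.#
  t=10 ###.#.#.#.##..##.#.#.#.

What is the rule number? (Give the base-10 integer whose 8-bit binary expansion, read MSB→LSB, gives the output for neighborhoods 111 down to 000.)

106

  nb ###: next=.  (t=0,i=3, bit7=0)
  nb ##.: next=#  (t=0,i=4, bit6=1)
  nb #.#: next=#  (t=0,i=1, bit5=1)
  nb #..: next=.  (t=0,i=5, bit4=0)
  nb .##: next=#  (t=0,i=2, bit3=1)
  nb .#.: next=.  (t=0,i=0, bit2=0)
  nb ..#: next=#  (t=0,i=7, bit1=1)
  nb ...: next=.  (t=0,i=6, bit0=0)
  bits 01101010 = 106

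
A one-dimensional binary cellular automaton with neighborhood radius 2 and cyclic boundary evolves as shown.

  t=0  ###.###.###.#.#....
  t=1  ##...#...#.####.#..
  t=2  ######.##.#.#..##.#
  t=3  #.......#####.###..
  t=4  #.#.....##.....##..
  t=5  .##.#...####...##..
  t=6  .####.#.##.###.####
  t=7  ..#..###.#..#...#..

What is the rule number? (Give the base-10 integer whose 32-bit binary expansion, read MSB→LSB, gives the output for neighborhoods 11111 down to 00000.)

356252884

  nb #####: next=.  (t=2,i=1, bit31=0)
  nb ####.: next=.  (t=1,i=13, bit30=0)
  nb ###.#: next=.  (t=0,i=2, bit29=0)
  nb ###..: next=#  (t=3,i=16, bit28=1)
  nb ##.##: next=.  (t=0,i=3, bit27=0)
  nb ##.#.: next=#  (t=0,i=11, bit26=1)
  nb ##..#: next=.  (t=3,i=17, bit25=0)
  nb ##...: next=#  (t=1,i=2, bit24=1)
  nb #.###: next=.  (t=0,i=4, bit23=0)
  nb #.##.: next=.  (t=2,i=7, bit22=0)
  nb #.#.#: next=#  (t=0,i=12, bit21=1)
  nb #.#..: next=#  (t=0,i=14, bit20=1)
  nb #..##: next=#  (t=1,i=18, bit19=1)
  nb #..#.: next=.  (t=3,i=18, bit18=0)
  nb #...#: next=#  (t=1,i=3, bit17=1)
  nb #....: next=#  (t=0,i=16, bit16=1)
  nb .####: next=#  (t=1,i=12, bit15=1)
  nb .###.: next=#  (t=0,i=1, bit14=1)
  nb .##.#: next=#  (t=2,i=8, bit13=1)
  nb .##..: next=#  (t=1,i=1, bit12=1)
  nb .#.##: next=#  (t=1,i=10, bit11=1)
  nb .#.#.: next=#  (t=0,i=13, bit10=1)
  nb .#..#: next=.  (t=1,i=17, bit9=0)
  nb .#...: next=.  (t=0,i=15, bit8=0)
  nb ..###: next=#  (t=0,i=0, bit7=1)
  nb ..##.: next=#  (t=1,i=0, bit6=1)
  nb ..#.#: next=.  (t=1,i=9, bit5=0)
  nb ..#..: next=#  (t=1,i=5, bit4=1)
  nb ...##: next=.  (t=0,i=18, bit3=0)
  nb ...#.: next=#  (t=1,i=4, bit2=1)
  nb ....#: next=.  (t=0,i=17, bit1=0)
  nb .....: next=.  (t=3,i=3, bit0=0)
  bits 00010101001110111111110011010100 = 356252884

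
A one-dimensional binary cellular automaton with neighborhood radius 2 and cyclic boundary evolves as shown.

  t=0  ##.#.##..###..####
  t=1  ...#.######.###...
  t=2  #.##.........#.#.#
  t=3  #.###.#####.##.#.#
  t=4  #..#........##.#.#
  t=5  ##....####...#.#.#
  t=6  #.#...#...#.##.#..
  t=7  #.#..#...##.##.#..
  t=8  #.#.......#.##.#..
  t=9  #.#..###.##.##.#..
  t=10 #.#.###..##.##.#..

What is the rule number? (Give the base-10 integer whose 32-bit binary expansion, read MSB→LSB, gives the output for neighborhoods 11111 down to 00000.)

  ##### -> .   bit 31 = 0  t=0,i=16
  ####. -> .   bit 30 = 0  t=0,i=0
  ###.# -> .   bit 29 = 0  t=0,i=1
  ###.. -> .   bit 28 = 0  t=0,i=11
  ##.## -> .   bit 27 = 0  t=1,i=11
  ##.#. -> .   bit 26 = 0  t=0,i=2
  ##..# -> #   bit 25 = 1  t=0,i=7
  ##... -> #   bit 24 = 1  t=1,i=15
  #.### -> .   bit 23 = 0  t=1,i=5
  #.##. -> #   bit 22 = 1  t=0,i=5
  #.#.# -> #   bit 21 = 1  t=0,i=3
  #.#.. -> #   bit 20 = 1  t=6,i=2
  #..## -> #   bit 19 = 1  t=0,i=8
  #..#. -> .   bit 18 = 0  t=4,i=2
  #...# -> .   bit 17 = 0  t=5,i=11
  #.... -> .   bit 16 = 0  t=1,i=16
  .#### -> .   bit 15 = 0  t=0,i=15
  .###. -> #   bit 14 = 1  t=0,i=10
  .##.# -> #   bit 13 = 1  t=2,i=0
  .##.. -> #   bit 12 = 1  t=0,i=6
  .#.## -> .   bit 11 = 0  t=0,i=4
  .#.#. -> .   bit 10 = 0  t=2,i=14
  .#..# -> .   bit 9 = 0  t=6,i=16
  .#... -> .   bit 8 = 0  t=4,i=4
  ..### -> #   bit 7 = 1  t=0,i=9
  ..##. -> .   bit 6 = 0  t=4,i=12
  ..#.# -> #   bit 5 = 1  t=1,i=3
  ..#.. -> .   bit 4 = 0  t=4,i=3
  ...## -> .   bit 3 = 0  t=4,i=11
  ...#. -> #   bit 2 = 1  t=1,i=2
  ....# -> .   bit 1 = 0  t=1,i=1
  ..... -> #   bit 0 = 1  t=1,i=0
  bits 00000011011110000111000010100101 = 58224805

58224805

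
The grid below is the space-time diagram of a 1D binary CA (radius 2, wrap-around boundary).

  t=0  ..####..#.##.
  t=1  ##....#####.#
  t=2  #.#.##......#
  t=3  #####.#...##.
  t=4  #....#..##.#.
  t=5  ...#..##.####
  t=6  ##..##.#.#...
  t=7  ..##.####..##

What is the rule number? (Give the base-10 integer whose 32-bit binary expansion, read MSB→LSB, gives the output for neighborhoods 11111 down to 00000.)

133066282

  ##### -> .   bit 31 = 0  t=1,i=8
  ####. -> .   bit 30 = 0  t=0,i=4
  ###.# -> .   bit 29 = 0  t=1,i=10
  ###.. -> .   bit 28 = 0  t=0,i=5
  ##.## -> .   bit 27 = 0  t=1,i=11
  ##.#. -> #   bit 26 = 1  t=2,i=1
  ##..# -> #   bit 25 = 1  t=0,i=6
  ##... -> #   bit 24 = 1  t=0,i=12
  #.### -> #   bit 23 = 1  t=1,i=12
  #.##. -> #   bit 22 = 1  t=0,i=10
  #.#.# -> #   bit 21 = 1  t=2,i=2
  #.#.. -> .   bit 20 = 0  t=3,i=6
  #..## -> #   bit 19 = 1  t=4,i=7
  #..#. -> #   bit 18 = 1  t=0,i=7
  #...# -> #   bit 17 = 1  t=0,i=0
  #.... -> .   bit 16 = 0  t=1,i=3
  .#### -> .   bit 15 = 0  t=0,i=3
  .###. -> #   bit 14 = 1  t=1,i=0
  .##.# -> #   bit 13 = 1  t=2,i=0
  .##.. -> .   bit 12 = 0  t=0,i=11
  .#.## -> #   bit 11 = 1  t=0,i=9
  .#.#. -> #   bit 10 = 1  t=4,i=12
  .#..# -> #   bit 9 = 1  t=4,i=6
  .#... -> .   bit 8 = 0  t=3,i=7
  ..### -> .   bit 7 = 0  t=0,i=2
  ..##. -> .   bit 6 = 0  t=2,i=12
  ..#.# -> #   bit 5 = 1  t=0,i=8
  ..#.. -> .   bit 4 = 0  t=4,i=5
  ...## -> #   bit 3 = 1  t=0,i=1
  ...#. -> .   bit 2 = 0  t=4,i=4
  ....# -> #   bit 1 = 1  t=1,i=4
  ..... -> .   bit 0 = 0  t=2,i=8
  bits 00000111111011100110111000101010 = 133066282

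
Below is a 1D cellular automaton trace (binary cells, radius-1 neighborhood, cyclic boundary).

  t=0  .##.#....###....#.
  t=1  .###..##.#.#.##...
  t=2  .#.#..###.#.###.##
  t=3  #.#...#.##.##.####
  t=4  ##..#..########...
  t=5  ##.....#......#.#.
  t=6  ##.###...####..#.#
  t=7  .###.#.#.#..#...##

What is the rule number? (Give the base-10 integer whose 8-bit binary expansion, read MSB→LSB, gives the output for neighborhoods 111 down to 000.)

  ###|.  b7=0 t=0,i=10
  ##.|#  b6=1 t=0,i=2
  #.#|#  b5=1 t=0,i=3
  #..|.  b4=0 t=0,i=5
  .##|#  b3=1 t=0,i=1
  .#.|.  b2=0 t=0,i=4
  ..#|.  b1=0 t=0,i=0
  ...|#  b0=1 t=0,i=6
  bits 01101001 = 105

105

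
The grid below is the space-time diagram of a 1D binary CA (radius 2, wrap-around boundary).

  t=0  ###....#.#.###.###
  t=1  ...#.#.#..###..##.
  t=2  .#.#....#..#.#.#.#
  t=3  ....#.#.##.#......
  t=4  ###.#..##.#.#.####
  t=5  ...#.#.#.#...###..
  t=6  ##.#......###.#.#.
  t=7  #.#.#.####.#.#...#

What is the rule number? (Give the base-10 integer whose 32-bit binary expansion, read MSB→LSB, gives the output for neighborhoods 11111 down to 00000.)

  [31] ##### => .  t=0,i=0
  [30] ####. => .  t=0,i=1
  [29] ###.# => .  t=0,i=13
  [28] ###.. => .  t=0,i=2
  [27] ##.## => .  t=0,i=14
  [26] ##.#. => #  t=3,i=10
  [25] ##..# => #  t=1,i=13
  [24] ##... => #  t=0,i=3
  [23] #.### => #  t=0,i=11
  [22] #.##. => #  t=3,i=8
  [21] #.#.# => .  t=0,i=9
  [20] #.#.. => .  t=1,i=7
  [19] #..## => .  t=1,i=9
  [18] #..#. => .  t=2,i=10
  [17] #...# => #  t=5,i=11
  [16] #.... => .  t=0,i=4
  [15] .#### => #  t=0,i=16
  [14] .###. => #  t=0,i=12
  [13] .##.# => .  t=3,i=9
  [12] .##.. => .  t=1,i=16
  [11] .#.## => #  t=0,i=10
  [10] .#.#. => .  t=0,i=8
  [9] .#..# => #  t=1,i=8
  [8] .#... => #  t=2,i=4
  [7] ..### => .  t=1,i=10
  [6] ..##. => #  t=1,i=15
  [5] ..#.# => #  t=0,i=7
  [4] ..#.. => #  t=2,i=8
  [3] ...## => #  t=5,i=12
  [2] ...#. => .  t=0,i=6
  [1] ....# => #  t=0,i=5
  [0] ..... => #  t=3,i=0
  bits 00000111110000101100101101111011 = 130206587

130206587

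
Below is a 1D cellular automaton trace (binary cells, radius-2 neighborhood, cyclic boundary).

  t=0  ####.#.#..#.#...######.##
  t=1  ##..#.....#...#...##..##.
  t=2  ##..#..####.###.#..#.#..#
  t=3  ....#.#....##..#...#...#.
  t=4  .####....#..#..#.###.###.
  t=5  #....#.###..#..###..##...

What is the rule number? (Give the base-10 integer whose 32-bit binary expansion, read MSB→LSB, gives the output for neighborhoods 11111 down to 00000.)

2378831927

  ##### -> #   bit 31 = 1  t=0,i=0
  ####. -> .   bit 30 = 0  t=0,i=2
  ###.# -> .   bit 29 = 0  t=0,i=3
  ###.. -> .   bit 28 = 0  t=2,i=1
  ##.## -> #   bit 27 = 1  t=0,i=22
  ##.#. -> #   bit 26 = 1  t=0,i=4
  ##..# -> .   bit 25 = 0  t=1,i=2
  ##... -> #   bit 24 = 1  t=4,i=5
  #.### -> #   bit 23 = 1  t=0,i=23
  #.##. -> #   bit 22 = 1  t=1,i=0
  #.#.# -> .   bit 21 = 0  t=0,i=5
  #.#.. -> .   bit 20 = 0  t=0,i=7
  #..## -> #   bit 19 = 1  t=1,i=21
  #..#. -> .   bit 18 = 0  t=0,i=9
  #...# -> #   bit 17 = 1  t=0,i=14
  #.... -> .   bit 16 = 0  t=1,i=6
  .#### -> .   bit 15 = 0  t=0,i=17
  .###. -> .   bit 14 = 0  t=2,i=0
  .##.# -> .   bit 13 = 0  t=1,i=23
  .##.. -> #   bit 12 = 1  t=1,i=1
  .#.## -> #   bit 11 = 1  t=4,i=16
  .#.#. -> .   bit 10 = 0  t=0,i=6
  .#..# -> .   bit 9 = 0  t=0,i=8
  .#... -> .   bit 8 = 0  t=0,i=13
  ..### -> .   bit 7 = 0  t=0,i=16
  ..##. -> .   bit 6 = 0  t=1,i=18
  ..#.# -> #   bit 5 = 1  t=0,i=10
  ..#.. -> #   bit 4 = 1  t=1,i=4
  ...## -> .   bit 3 = 0  t=0,i=15
  ...#. -> #   bit 2 = 1  t=1,i=9
  ....# -> #   bit 1 = 1  t=1,i=8
  ..... -> #   bit 0 = 1  t=1,i=7
  bits 10001101110010100001100000110111 = 2378831927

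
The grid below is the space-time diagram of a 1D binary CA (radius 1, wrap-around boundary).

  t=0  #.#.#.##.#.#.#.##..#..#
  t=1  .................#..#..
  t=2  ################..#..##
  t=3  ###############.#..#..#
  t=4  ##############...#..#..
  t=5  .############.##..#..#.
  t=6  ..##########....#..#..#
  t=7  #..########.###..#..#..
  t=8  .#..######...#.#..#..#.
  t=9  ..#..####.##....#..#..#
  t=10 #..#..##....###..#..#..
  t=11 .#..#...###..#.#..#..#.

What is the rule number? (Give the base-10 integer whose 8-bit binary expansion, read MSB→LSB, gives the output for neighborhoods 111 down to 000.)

  nb ###: next=#  (t=2,i=0, bit7=1)
  nb ##.: next=.  (t=0,i=0, bit6=0)
  nb #.#: next=.  (t=0,i=1, bit5=0)
  nb #..: next=#  (t=0,i=17, bit4=1)
  nb .##: next=.  (t=0,i=6, bit3=0)
  nb .#.: next=.  (t=0,i=2, bit2=0)
  nb ..#: next=.  (t=0,i=18, bit1=0)
  nb ...: next=#  (t=1,i=0, bit0=1)
  bits 10010001 = 145

145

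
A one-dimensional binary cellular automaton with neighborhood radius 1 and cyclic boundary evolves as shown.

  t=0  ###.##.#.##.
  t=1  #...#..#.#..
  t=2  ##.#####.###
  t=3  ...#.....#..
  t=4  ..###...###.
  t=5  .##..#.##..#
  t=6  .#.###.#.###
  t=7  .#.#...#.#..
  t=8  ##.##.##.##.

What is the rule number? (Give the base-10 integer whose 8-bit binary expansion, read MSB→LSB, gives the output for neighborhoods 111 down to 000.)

30

  [7] ### => .  t=0,i=1
  [6] ##. => .  t=0,i=2
  [5] #.# => .  t=0,i=3
  [4] #.. => #  t=1,i=1
  [3] .## => #  t=0,i=0
  [2] .#. => #  t=0,i=7
  [1] ..# => #  t=1,i=3
  [0] ... => .  t=1,i=2
  bits 00011110 = 30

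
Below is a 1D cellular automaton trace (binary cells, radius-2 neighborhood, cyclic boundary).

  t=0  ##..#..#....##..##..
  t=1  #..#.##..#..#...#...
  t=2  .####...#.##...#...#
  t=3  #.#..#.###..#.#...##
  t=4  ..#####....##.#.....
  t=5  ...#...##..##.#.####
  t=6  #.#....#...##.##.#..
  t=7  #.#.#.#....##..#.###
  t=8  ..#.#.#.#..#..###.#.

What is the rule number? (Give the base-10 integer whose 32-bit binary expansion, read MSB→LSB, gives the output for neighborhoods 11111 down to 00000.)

  ##### -> .   bit 31 = 0  t=4,i=4
  ####. -> .   bit 30 = 0  t=2,i=3
  ###.# -> .   bit 29 = 0  t=3,i=0
  ###.. -> .   bit 28 = 0  t=2,i=4
  ##.## -> .   bit 27 = 0  t=6,i=13
  ##.#. -> .   bit 26 = 0  t=3,i=1
  ##..# -> .   bit 25 = 0  t=0,i=2
  ##... -> #   bit 24 = 1  t=2,i=5
  #.### -> .   bit 23 = 0  t=2,i=1
  #.##. -> .   bit 22 = 0  t=1,i=5
  #.#.# -> #   bit 21 = 1  t=5,i=14
  #.#.. -> #   bit 20 = 1  t=3,i=2
  #..## -> .   bit 19 = 0  t=0,i=15
  #..#. -> #   bit 18 = 1  t=0,i=3
  #...# -> .   bit 17 = 0  t=1,i=14
  #.... -> #   bit 16 = 1  t=0,i=9
  .#### -> #   bit 15 = 1  t=2,i=2
  .###. -> .   bit 14 = 0  t=3,i=8
  .##.# -> #   bit 13 = 1  t=4,i=12
  .##.. -> .   bit 12 = 0  t=0,i=1
  .#.## -> #   bit 11 = 1  t=1,i=4
  .#.#. -> .   bit 10 = 0  t=3,i=13
  .#..# -> #   bit 9 = 1  t=0,i=5
  .#... -> .   bit 8 = 0  t=0,i=8
  ..### -> .   bit 7 = 0  t=3,i=18
  ..##. -> #   bit 6 = 1  t=0,i=0
  ..#.# -> #   bit 5 = 1  t=1,i=3
  ..#.. -> .   bit 4 = 0  t=0,i=4
  ...## -> .   bit 3 = 0  t=0,i=11
  ...#. -> #   bit 2 = 1  t=1,i=15
  ....# -> .   bit 1 = 0  t=0,i=10
  ..... -> #   bit 0 = 1  t=4,i=17
  bits 00000001001101011010101001100101 = 20294245

20294245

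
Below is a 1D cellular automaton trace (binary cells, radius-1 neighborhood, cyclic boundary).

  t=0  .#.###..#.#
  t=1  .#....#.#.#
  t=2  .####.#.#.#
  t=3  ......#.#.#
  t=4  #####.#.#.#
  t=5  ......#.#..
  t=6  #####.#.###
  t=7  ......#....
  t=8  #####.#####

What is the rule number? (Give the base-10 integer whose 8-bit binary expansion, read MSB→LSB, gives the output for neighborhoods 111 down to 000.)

  [7] ### => .  t=0,i=4
  [6] ##. => .  t=0,i=5
  [5] #.# => .  t=0,i=0
  [4] #.. => #  t=0,i=6
  [3] .## => .  t=0,i=3
  [2] .#. => #  t=0,i=1
  [1] ..# => .  t=0,i=7
  [0] ... => #  t=1,i=3
  bits 00010101 = 21

21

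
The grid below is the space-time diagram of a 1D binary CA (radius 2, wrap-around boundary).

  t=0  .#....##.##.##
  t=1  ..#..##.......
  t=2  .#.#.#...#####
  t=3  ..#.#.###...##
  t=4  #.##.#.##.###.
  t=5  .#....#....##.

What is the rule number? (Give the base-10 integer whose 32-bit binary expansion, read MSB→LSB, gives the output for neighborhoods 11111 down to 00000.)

1912754029

  #####|.  b31=0 t=2,i=11
  ####.|#  b30=1 t=2,i=12
  ###.#|#  b29=1 t=2,i=13
  ###..|#  b28=1 t=3,i=8
  ##.##|.  b27=0 t=0,i=8
  ##.#.|.  b26=0 t=0,i=0
  ##..#|#  b25=1 t=3,i=0
  ##...|.  b24=0 t=1,i=7
  #.###|.  b23=0 t=3,i=6
  #.##.|.  b22=0 t=0,i=9
  #.#.#|.  b21=0 t=2,i=1
  #.#..|.  b20=0 t=0,i=1
  #..##|.  b19=0 t=1,i=4
  #..#.|.  b18=0 t=3,i=1
  #...#|#  b17=1 t=2,i=7
  #....|.  b16=0 t=0,i=3
  .####|.  b15=0 t=2,i=10
  .###.|#  b14=1 t=3,i=7
  .##.#|.  b13=0 t=0,i=7
  .##..|.  b12=0 t=1,i=6
  .#.##|#  b11=1 t=3,i=5
  .#.#.|#  b10=1 t=2,i=2
  .#..#|#  b9=1 t=1,i=3
  .#...|#  b8=1 t=0,i=2
  ..###|.  b7=0 t=2,i=9
  ..##.|#  b6=1 t=0,i=6
  ..#.#|#  b5=1 t=3,i=2
  ..#..|.  b4=0 t=1,i=2
  ...##|#  b3=1 t=0,i=5
  ...#.|#  b2=1 t=1,i=1
  ....#|.  b1=0 t=0,i=4
  .....|#  b0=1 t=1,i=9
  bits 01110010000000100100111101101101 = 1912754029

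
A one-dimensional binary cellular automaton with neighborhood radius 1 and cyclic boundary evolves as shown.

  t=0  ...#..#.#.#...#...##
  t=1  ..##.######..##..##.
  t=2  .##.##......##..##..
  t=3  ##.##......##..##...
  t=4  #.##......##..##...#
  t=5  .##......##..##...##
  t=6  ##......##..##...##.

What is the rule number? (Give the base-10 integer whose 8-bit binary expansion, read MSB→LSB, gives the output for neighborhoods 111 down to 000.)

  ### -> .   bit 7 = 0  t=1,i=6
  ##. -> .   bit 6 = 0  t=0,i=19
  #.# -> #   bit 5 = 1  t=0,i=7
  #.. -> .   bit 4 = 0  t=0,i=0
  .## -> #   bit 3 = 1  t=0,i=18
  .#. -> #   bit 2 = 1  t=0,i=3
  ..# -> #   bit 1 = 1  t=0,i=2
  ... -> .   bit 0 = 0  t=0,i=1
  bits 00101110 = 46

46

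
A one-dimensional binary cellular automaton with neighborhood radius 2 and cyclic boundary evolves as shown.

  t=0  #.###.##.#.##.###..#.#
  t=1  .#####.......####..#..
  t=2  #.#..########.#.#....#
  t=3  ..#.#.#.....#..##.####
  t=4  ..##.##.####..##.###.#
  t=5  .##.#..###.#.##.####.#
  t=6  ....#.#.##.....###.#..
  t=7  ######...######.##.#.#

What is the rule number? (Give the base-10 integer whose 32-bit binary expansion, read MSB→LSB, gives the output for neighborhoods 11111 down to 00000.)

  [31] ##### => .  t=1,i=3
  [30] ####. => .  t=1,i=4
  [29] ###.# => #  t=0,i=4
  [28] ###.. => #  t=0,i=16
  [27] ##.## => #  t=0,i=1
  [26] ##.#. => .  t=0,i=8
  [25] ##..# => .  t=0,i=17
  [24] ##... => #  t=1,i=6
  [23] #.### => #  t=0,i=2
  [22] #.##. => .  t=0,i=6
  [21] #.#.# => .  t=0,i=9
  [20] #.#.. => #  t=2,i=2
  [19] #..## => #  t=2,i=4
  [18] #..#. => .  t=0,i=18
  [17] #...# => #  t=1,i=21
  [16] #.... => #  t=1,i=7
  [15] .#### => #  t=1,i=2
  [14] .###. => #  t=0,i=3
  [13] .##.# => .  t=0,i=0
  [12] .##.. => #  t=6,i=9
  [11] .#.## => .  t=0,i=10
  [10] .#.#. => #  t=2,i=15
  [9] .#..# => .  t=2,i=3
  [8] .#... => .  t=1,i=20
  [7] ..### => .  t=1,i=1
  [6] ..##. => #  t=2,i=21
  [5] ..#.# => #  t=0,i=19
  [4] ..#.. => .  t=1,i=19
  [3] ...## => #  t=1,i=0
  [2] ...#. => #  t=3,i=11
  [1] ....# => #  t=1,i=11
  [0] ..... => #  t=1,i=8
  bits 00111001100110111101010001101111 = 966513775

966513775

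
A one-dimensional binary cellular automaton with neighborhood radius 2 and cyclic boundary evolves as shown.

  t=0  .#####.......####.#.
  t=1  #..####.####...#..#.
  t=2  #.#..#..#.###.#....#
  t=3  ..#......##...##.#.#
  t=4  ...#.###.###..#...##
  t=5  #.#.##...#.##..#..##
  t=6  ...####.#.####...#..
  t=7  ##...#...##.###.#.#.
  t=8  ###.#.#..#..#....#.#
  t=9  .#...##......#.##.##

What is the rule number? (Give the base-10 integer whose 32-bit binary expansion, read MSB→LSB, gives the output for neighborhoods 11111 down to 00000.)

3554155847

  #####|#  b31=1 t=0,i=3
  ####.|#  b30=1 t=0,i=4
  ###.#|.  b29=0 t=0,i=16
  ###..|#  b28=1 t=0,i=5
  ##.##|.  b27=0 t=1,i=7
  ##.#.|.  b26=0 t=0,i=17
  ##..#|#  b25=1 t=4,i=12
  ##...|#  b24=1 t=0,i=6
  #.###|#  b23=1 t=1,i=8
  #.##.|#  b22=1 t=5,i=4
  #.#.#|.  b21=0 t=3,i=17
  #.#..|#  b20=1 t=0,i=18
  #..##|#  b19=1 t=0,i=0
  #..#.|.  b18=0 t=1,i=17
  #...#|.  b17=0 t=1,i=13
  #....|.  b16=0 t=0,i=7
  .####|.  b15=0 t=0,i=2
  .###.|.  b14=0 t=2,i=11
  .##.#|.  b13=0 t=2,i=0
  .##..|#  b12=1 t=3,i=10
  .#.##|#  b11=1 t=2,i=9
  .#.#.|#  b10=1 t=1,i=19
  .#..#|.  b9=0 t=0,i=19
  .#...|#  b8=1 t=2,i=15
  ..###|.  b7=0 t=0,i=1
  ..##.|#  b6=1 t=2,i=19
  ..#.#|.  b5=0 t=1,i=18
  ..#..|.  b4=0 t=1,i=15
  ...##|.  b3=0 t=0,i=12
  ...#.|#  b2=1 t=1,i=14
  ....#|#  b1=1 t=0,i=11
  .....|#  b0=1 t=0,i=8
  bits 11010011110110000001110101000111 = 3554155847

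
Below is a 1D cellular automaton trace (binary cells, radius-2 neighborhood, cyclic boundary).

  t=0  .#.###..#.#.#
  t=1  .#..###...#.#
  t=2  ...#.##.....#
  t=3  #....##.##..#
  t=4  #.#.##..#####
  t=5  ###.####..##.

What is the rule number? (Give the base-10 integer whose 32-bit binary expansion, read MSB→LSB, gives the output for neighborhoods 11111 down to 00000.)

3060355417

  [31] ##### => #  t=4,i=10
  [30] ####. => .  t=4,i=12
  [29] ###.# => #  t=4,i=0
  [28] ###.. => #  t=0,i=5
  [27] ##.## => .  t=3,i=7
  [26] ##.#. => #  t=4,i=1
  [25] ##..# => #  t=0,i=6
  [24] ##... => .  t=1,i=7
  [23] #.### => .  t=0,i=3
  [22] #.##. => #  t=2,i=5
  [21] #.#.# => #  t=0,i=1
  [20] #.#.. => .  t=1,i=1
  [19] #..## => #  t=1,i=3
  [18] #..#. => .  t=0,i=7
  [17] #...# => .  t=1,i=8
  [16] #.... => #  t=2,i=8
  [15] .#### => .  t=4,i=9
  [14] .###. => #  t=0,i=4
  [13] .##.# => .  t=3,i=6
  [12] .##.. => #  t=2,i=6
  [11] .#.## => .  t=0,i=2
  [10] .#.#. => .  t=0,i=0
  [9] .#..# => .  t=1,i=2
  [8] .#... => #  t=2,i=0
  [7] ..### => .  t=1,i=4
  [6] ..##. => #  t=3,i=5
  [5] ..#.# => .  t=0,i=8
  [4] ..#.. => #  t=2,i=12
  [3] ...## => #  t=3,i=4
  [2] ...#. => .  t=1,i=9
  [1] ....# => .  t=2,i=10
  [0] ..... => #  t=2,i=9
  bits 10110110011010010101000101011001 = 3060355417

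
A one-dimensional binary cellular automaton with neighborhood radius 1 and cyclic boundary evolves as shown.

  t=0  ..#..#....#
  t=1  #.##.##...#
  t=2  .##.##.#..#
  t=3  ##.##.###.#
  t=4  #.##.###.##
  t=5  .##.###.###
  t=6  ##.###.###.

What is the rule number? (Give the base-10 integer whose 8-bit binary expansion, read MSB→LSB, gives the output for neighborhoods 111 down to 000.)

188

  [7] ### => #  t=3,i=0
  [6] ##. => .  t=1,i=0
  [5] #.# => #  t=1,i=1
  [4] #.. => #  t=0,i=0
  [3] .## => #  t=1,i=2
  [2] .#. => #  t=0,i=2
  [1] ..# => .  t=0,i=1
  [0] ... => .  t=0,i=7
  bits 10111100 = 188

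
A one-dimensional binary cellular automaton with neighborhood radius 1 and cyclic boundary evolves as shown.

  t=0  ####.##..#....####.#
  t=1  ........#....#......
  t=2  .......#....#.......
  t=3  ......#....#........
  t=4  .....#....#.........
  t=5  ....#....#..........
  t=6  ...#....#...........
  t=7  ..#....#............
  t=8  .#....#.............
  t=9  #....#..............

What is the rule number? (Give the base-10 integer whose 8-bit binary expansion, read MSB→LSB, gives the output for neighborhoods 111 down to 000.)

  ###|.  b7=0 t=0,i=0
  ##.|.  b6=0 t=0,i=3
  #.#|.  b5=0 t=0,i=4
  #..|.  b4=0 t=0,i=7
  .##|.  b3=0 t=0,i=5
  .#.|.  b2=0 t=0,i=9
  ..#|#  b1=1 t=0,i=8
  ...|.  b0=0 t=0,i=11
  bits 00000010 = 2

2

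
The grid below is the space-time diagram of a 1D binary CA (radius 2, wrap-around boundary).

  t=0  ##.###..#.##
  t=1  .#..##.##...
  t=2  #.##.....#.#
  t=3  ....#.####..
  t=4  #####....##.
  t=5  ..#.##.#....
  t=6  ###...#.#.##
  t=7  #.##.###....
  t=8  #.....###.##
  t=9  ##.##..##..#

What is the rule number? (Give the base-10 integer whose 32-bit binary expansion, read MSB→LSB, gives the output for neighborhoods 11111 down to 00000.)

  nb #####: next=#  (t=4,i=2, bit31=1)
  nb ####.: next=.  (t=0,i=0, bit30=0)
  nb ###.#: next=#  (t=0,i=1, bit29=1)
  nb ###..: next=#  (t=0,i=5, bit28=1)
  nb ##.##: next=.  (t=0,i=2, bit27=0)
  nb ##.#.: next=#  (t=5,i=6, bit26=1)
  nb ##..#: next=.  (t=0,i=6, bit25=0)
  nb ##...: next=#  (t=1,i=9, bit24=1)
  nb #.###: next=.  (t=0,i=3, bit23=0)
  nb #.##.: next=.  (t=1,i=7, bit22=0)
  nb #.#.#: next=.  (t=6,i=8, bit21=0)
  nb #.#..: next=.  (t=5,i=7, bit20=0)
  nb #..##: next=#  (t=1,i=3, bit19=1)
  nb #..#.: next=#  (t=0,i=7, bit18=1)
  nb #...#: next=.  (t=6,i=4, bit17=0)
  nb #....: next=.  (t=1,i=10, bit16=0)
  nb .####: next=.  (t=0,i=11, bit15=0)
  nb .###.: next=#  (t=0,i=4, bit14=1)
  nb .##.#: next=.  (t=1,i=5, bit13=0)
  nb .##..: next=.  (t=1,i=8, bit12=0)
  nb .#.##: next=.  (t=0,i=9, bit11=0)
  nb .#.#.: next=#  (t=6,i=7, bit10=1)
  nb .#..#: next=#  (t=1,i=2, bit9=1)
  nb .#...: next=#  (t=5,i=8, bit8=1)
  nb ..###: next=.  (t=8,i=6, bit7=0)
  nb ..##.: next=.  (t=1,i=4, bit6=0)
  nb ..#.#: next=#  (t=0,i=8, bit5=1)
  nb ..#..: next=.  (t=1,i=1, bit4=0)
  nb ...##: next=.  (t=4,i=8, bit3=0)
  nb ...#.: next=#  (t=1,i=0, bit2=1)
  nb ....#: next=#  (t=1,i=11, bit1=1)
  nb .....: next=#  (t=2,i=6, bit0=1)
  bits 10110101000011000100011100100111 = 3037480743

3037480743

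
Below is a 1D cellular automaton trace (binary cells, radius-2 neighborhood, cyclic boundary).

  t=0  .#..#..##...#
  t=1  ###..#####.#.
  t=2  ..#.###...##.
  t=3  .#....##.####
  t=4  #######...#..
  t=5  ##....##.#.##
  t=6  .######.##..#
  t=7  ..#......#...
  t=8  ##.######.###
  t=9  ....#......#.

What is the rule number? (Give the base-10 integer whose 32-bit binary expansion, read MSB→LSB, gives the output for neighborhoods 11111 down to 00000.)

356095951

  nb #####: next=.  (t=1,i=7, bit31=0)
  nb ####.: next=.  (t=1,i=8, bit30=0)
  nb ###.#: next=.  (t=1,i=9, bit29=0)
  nb ###..: next=#  (t=1,i=2, bit28=1)
  nb ##.##: next=.  (t=3,i=8, bit27=0)
  nb ##.#.: next=#  (t=1,i=10, bit26=1)
  nb ##..#: next=.  (t=1,i=3, bit25=0)
  nb ##...: next=#  (t=0,i=9, bit24=1)
  nb #.###: next=.  (t=1,i=0, bit23=0)
  nb #.##.: next=.  (t=6,i=8, bit22=0)
  nb #.#.#: next=#  (t=1,i=11, bit21=1)
  nb #.#..: next=#  (t=0,i=1, bit20=1)
  nb #..##: next=#  (t=0,i=6, bit19=1)
  nb #..#.: next=.  (t=0,i=3, bit18=0)
  nb #...#: next=.  (t=0,i=10, bit17=0)
  nb #....: next=#  (t=3,i=3, bit16=1)
  nb .####: next=#  (t=1,i=6, bit15=1)
  nb .###.: next=.  (t=1,i=1, bit14=0)
  nb .##.#: next=.  (t=3,i=7, bit13=0)
  nb .##..: next=#  (t=0,i=8, bit12=1)
  nb .#.##: next=.  (t=1,i=12, bit11=0)
  nb .#.#.: next=#  (t=0,i=0, bit10=1)
  nb .#..#: next=#  (t=0,i=2, bit9=1)
  nb .#...: next=#  (t=3,i=2, bit8=1)
  nb ..###: next=#  (t=1,i=5, bit7=1)
  nb ..##.: next=#  (t=0,i=7, bit6=1)
  nb ..#.#: next=.  (t=0,i=12, bit5=0)
  nb ..#..: next=.  (t=0,i=4, bit4=0)
  nb ...##: next=#  (t=2,i=9, bit3=1)
  nb ...#.: next=#  (t=0,i=11, bit2=1)
  nb ....#: next=#  (t=3,i=4, bit1=1)
  nb .....: next=#  (t=7,i=5, bit0=1)
  bits 00010101001110011001011111001111 = 356095951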